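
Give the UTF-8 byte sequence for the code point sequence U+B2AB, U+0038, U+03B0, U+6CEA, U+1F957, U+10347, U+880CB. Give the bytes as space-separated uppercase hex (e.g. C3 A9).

U+B2AB: 3-byte form → EB 8A AB.
U+0038: 1-byte form → 38.
U+03B0: 2-byte form → CE B0.
U+6CEA: 3-byte form → E6 B3 AA.
U+1F957: 4-byte form → F0 9F A5 97.
U+10347: 4-byte form → F0 90 8D 87.
U+880CB: 4-byte form → F2 88 83 8B.
Concatenated (21 bytes): EB 8A AB 38 CE B0 E6 B3 AA F0 9F A5 97 F0 90 8D 87 F2 88 83 8B.

EB 8A AB 38 CE B0 E6 B3 AA F0 9F A5 97 F0 90 8D 87 F2 88 83 8B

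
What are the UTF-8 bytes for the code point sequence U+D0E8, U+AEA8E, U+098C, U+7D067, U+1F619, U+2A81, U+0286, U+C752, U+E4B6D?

U+D0E8: 3-byte form → ED 83 A8.
U+AEA8E: 4-byte form → F2 AE AA 8E.
U+098C: 3-byte form → E0 A6 8C.
U+7D067: 4-byte form → F1 BD 81 A7.
U+1F619: 4-byte form → F0 9F 98 99.
U+2A81: 3-byte form → E2 AA 81.
U+0286: 2-byte form → CA 86.
U+C752: 3-byte form → EC 9D 92.
U+E4B6D: 4-byte form → F3 A4 AD AD.
Concatenated (30 bytes): ED 83 A8 F2 AE AA 8E E0 A6 8C F1 BD 81 A7 F0 9F 98 99 E2 AA 81 CA 86 EC 9D 92 F3 A4 AD AD.

ED 83 A8 F2 AE AA 8E E0 A6 8C F1 BD 81 A7 F0 9F 98 99 E2 AA 81 CA 86 EC 9D 92 F3 A4 AD AD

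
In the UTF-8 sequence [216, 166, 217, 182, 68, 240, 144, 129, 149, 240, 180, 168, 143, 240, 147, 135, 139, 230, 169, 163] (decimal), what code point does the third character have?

U+0044

Offset 0: leading byte 0xD8 = 11011000 → 2-byte char #1 = D8 A6.
Offset 2: leading byte 0xD9 = 11011001 → 2-byte char #2 = D9 B6.
Offset 4: leading byte 0x44 = 01000100 → 1-byte char #3 = 44.
Leading byte 0x44 = 01000100 matches 0xxxxxxx → 1-byte sequence.
Byte 1: 0x44 = 01000100, payload 1000100 (7 bits).
Concatenate: 1000100 = 0x44 (7 bits → U+0044).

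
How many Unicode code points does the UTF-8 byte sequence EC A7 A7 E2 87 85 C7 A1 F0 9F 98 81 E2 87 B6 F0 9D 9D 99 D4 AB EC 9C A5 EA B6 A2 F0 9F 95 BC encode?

10

Byte at offset 0: 0xEC = 11101100 → 3-byte char (#1). Advance 3.
Byte at offset 3: 0xE2 = 11100010 → 3-byte char (#2). Advance 3.
Byte at offset 6: 0xC7 = 11000111 → 2-byte char (#3). Advance 2.
Byte at offset 8: 0xF0 = 11110000 → 4-byte char (#4). Advance 4.
Byte at offset 12: 0xE2 = 11100010 → 3-byte char (#5). Advance 3.
Byte at offset 15: 0xF0 = 11110000 → 4-byte char (#6). Advance 4.
Byte at offset 19: 0xD4 = 11010100 → 2-byte char (#7). Advance 2.
Byte at offset 21: 0xEC = 11101100 → 3-byte char (#8). Advance 3.
Byte at offset 24: 0xEA = 11101010 → 3-byte char (#9). Advance 3.
Byte at offset 27: 0xF0 = 11110000 → 4-byte char (#10). Advance 4.
Reached end at offset 31 after 10 code points.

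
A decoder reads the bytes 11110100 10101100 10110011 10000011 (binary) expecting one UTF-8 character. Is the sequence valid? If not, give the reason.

invalid (encodes a value above U+10FFFF)

Leading byte 0xF4 = 11110100 → 4-byte form.
Payload = 0x12CCC3, which exceeds U+10FFFF, the maximum Unicode code point. (Leading bytes F5–FF, or F4 followed by ≥ 0x90, are invalid.)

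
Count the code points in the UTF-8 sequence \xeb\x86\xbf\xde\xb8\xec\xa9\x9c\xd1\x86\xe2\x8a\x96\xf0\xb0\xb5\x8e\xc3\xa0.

Byte at offset 0: 0xEB = 11101011 → 3-byte char (#1). Advance 3.
Byte at offset 3: 0xDE = 11011110 → 2-byte char (#2). Advance 2.
Byte at offset 5: 0xEC = 11101100 → 3-byte char (#3). Advance 3.
Byte at offset 8: 0xD1 = 11010001 → 2-byte char (#4). Advance 2.
Byte at offset 10: 0xE2 = 11100010 → 3-byte char (#5). Advance 3.
Byte at offset 13: 0xF0 = 11110000 → 4-byte char (#6). Advance 4.
Byte at offset 17: 0xC3 = 11000011 → 2-byte char (#7). Advance 2.
Reached end at offset 19 after 7 code points.

7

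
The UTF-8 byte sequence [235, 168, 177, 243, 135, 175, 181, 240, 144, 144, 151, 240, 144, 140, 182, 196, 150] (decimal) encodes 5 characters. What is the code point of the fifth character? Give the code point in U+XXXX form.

U+0116

Offset 0: leading byte 0xEB = 11101011 → 3-byte char #1 = EB A8 B1.
Offset 3: leading byte 0xF3 = 11110011 → 4-byte char #2 = F3 87 AF B5.
Offset 7: leading byte 0xF0 = 11110000 → 4-byte char #3 = F0 90 90 97.
Offset 11: leading byte 0xF0 = 11110000 → 4-byte char #4 = F0 90 8C B6.
Offset 15: leading byte 0xC4 = 11000100 → 2-byte char #5 = C4 96.
Leading byte 0xC4 = 11000100 matches 110xxxxx → 2-byte sequence.
Byte 1: 0xC4 = 11000100, payload 00100 (5 bits).
Byte 2: 0x96 = 10010110 (10xxxxxx ✓), payload 010110.
Concatenate: 00100010110 = 0x116 (11 bits → U+0116).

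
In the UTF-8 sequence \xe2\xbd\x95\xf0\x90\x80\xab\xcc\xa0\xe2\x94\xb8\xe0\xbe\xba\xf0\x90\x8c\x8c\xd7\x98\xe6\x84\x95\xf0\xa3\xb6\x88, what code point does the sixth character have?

U+1030C

Offset 0: leading byte 0xE2 = 11100010 → 3-byte char #1 = E2 BD 95.
Offset 3: leading byte 0xF0 = 11110000 → 4-byte char #2 = F0 90 80 AB.
Offset 7: leading byte 0xCC = 11001100 → 2-byte char #3 = CC A0.
Offset 9: leading byte 0xE2 = 11100010 → 3-byte char #4 = E2 94 B8.
Offset 12: leading byte 0xE0 = 11100000 → 3-byte char #5 = E0 BE BA.
Offset 15: leading byte 0xF0 = 11110000 → 4-byte char #6 = F0 90 8C 8C.
Leading byte 0xF0 = 11110000 matches 11110xxx → 4-byte sequence.
Byte 1: 0xF0 = 11110000, payload 000 (3 bits).
Byte 2: 0x90 = 10010000 (10xxxxxx ✓), payload 010000.
Byte 3: 0x8C = 10001100 (10xxxxxx ✓), payload 001100.
Byte 4: 0x8C = 10001100 (10xxxxxx ✓), payload 001100.
Concatenate: 000010000001100001100 = 0x1030C (21 bits → U+1030C).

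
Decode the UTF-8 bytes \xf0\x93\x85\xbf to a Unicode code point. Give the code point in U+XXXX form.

U+1317F

Leading byte 0xF0 = 11110000 matches 11110xxx → 4-byte sequence.
Byte 1: 0xF0 = 11110000, payload 000 (3 bits).
Byte 2: 0x93 = 10010011 (10xxxxxx ✓), payload 010011.
Byte 3: 0x85 = 10000101 (10xxxxxx ✓), payload 000101.
Byte 4: 0xBF = 10111111 (10xxxxxx ✓), payload 111111.
Concatenate: 000010011000101111111 = 0x1317F (21 bits → U+1317F).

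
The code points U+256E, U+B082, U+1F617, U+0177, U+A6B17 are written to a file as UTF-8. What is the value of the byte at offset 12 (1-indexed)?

0xB7

1-indexed offset 12 is 0-indexed offset 11.
U+256E → 3-byte form E2 95 AE at offsets 0–2.
U+B082 → 3-byte form EB 82 82 at offsets 3–5.
U+1F617 → 4-byte form F0 9F 98 97 at offsets 6–9.
U+0177 → 2-byte form C5 B7 at offsets 10–11.
Offset 11 falls in char 4's range; it's byte 2 of C5 B7 = 0xB7.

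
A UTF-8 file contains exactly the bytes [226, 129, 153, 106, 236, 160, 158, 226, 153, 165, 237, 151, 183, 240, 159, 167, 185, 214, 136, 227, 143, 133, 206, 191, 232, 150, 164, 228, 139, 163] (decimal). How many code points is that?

Byte at offset 0: 0xE2 = 11100010 → 3-byte char (#1). Advance 3.
Byte at offset 3: 0x6A = 01101010 → 1-byte char (#2). Advance 1.
Byte at offset 4: 0xEC = 11101100 → 3-byte char (#3). Advance 3.
Byte at offset 7: 0xE2 = 11100010 → 3-byte char (#4). Advance 3.
Byte at offset 10: 0xED = 11101101 → 3-byte char (#5). Advance 3.
Byte at offset 13: 0xF0 = 11110000 → 4-byte char (#6). Advance 4.
Byte at offset 17: 0xD6 = 11010110 → 2-byte char (#7). Advance 2.
Byte at offset 19: 0xE3 = 11100011 → 3-byte char (#8). Advance 3.
Byte at offset 22: 0xCE = 11001110 → 2-byte char (#9). Advance 2.
Byte at offset 24: 0xE8 = 11101000 → 3-byte char (#10). Advance 3.
Byte at offset 27: 0xE4 = 11100100 → 3-byte char (#11). Advance 3.
Reached end at offset 30 after 11 code points.

11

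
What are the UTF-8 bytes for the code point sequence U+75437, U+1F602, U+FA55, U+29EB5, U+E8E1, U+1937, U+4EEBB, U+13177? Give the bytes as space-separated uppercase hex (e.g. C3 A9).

U+75437: 4-byte form → F1 B5 90 B7.
U+1F602: 4-byte form → F0 9F 98 82.
U+FA55: 3-byte form → EF A9 95.
U+29EB5: 4-byte form → F0 A9 BA B5.
U+E8E1: 3-byte form → EE A3 A1.
U+1937: 3-byte form → E1 A4 B7.
U+4EEBB: 4-byte form → F1 8E BA BB.
U+13177: 4-byte form → F0 93 85 B7.
Concatenated (29 bytes): F1 B5 90 B7 F0 9F 98 82 EF A9 95 F0 A9 BA B5 EE A3 A1 E1 A4 B7 F1 8E BA BB F0 93 85 B7.

F1 B5 90 B7 F0 9F 98 82 EF A9 95 F0 A9 BA B5 EE A3 A1 E1 A4 B7 F1 8E BA BB F0 93 85 B7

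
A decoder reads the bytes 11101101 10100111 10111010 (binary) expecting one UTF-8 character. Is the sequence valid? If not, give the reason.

Structurally a 3-byte sequence; payload = 0xD9FA.
But 0xD9FA is in U+D800–U+DFFF, the surrogate range. Surrogates are not Unicode scalar values and are forbidden in UTF-8.

invalid (encodes a surrogate (U+D800–U+DFFF))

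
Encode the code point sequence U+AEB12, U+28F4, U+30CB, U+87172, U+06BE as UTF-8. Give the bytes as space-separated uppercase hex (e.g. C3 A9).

F2 AE AC 92 E2 A3 B4 E3 83 8B F2 87 85 B2 DA BE

U+AEB12: 4-byte form → F2 AE AC 92.
U+28F4: 3-byte form → E2 A3 B4.
U+30CB: 3-byte form → E3 83 8B.
U+87172: 4-byte form → F2 87 85 B2.
U+06BE: 2-byte form → DA BE.
Concatenated (16 bytes): F2 AE AC 92 E2 A3 B4 E3 83 8B F2 87 85 B2 DA BE.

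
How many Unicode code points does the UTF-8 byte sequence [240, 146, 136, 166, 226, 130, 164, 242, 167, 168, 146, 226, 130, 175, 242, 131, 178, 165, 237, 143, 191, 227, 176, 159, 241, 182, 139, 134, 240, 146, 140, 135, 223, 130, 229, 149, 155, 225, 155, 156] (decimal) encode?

Byte at offset 0: 0xF0 = 11110000 → 4-byte char (#1). Advance 4.
Byte at offset 4: 0xE2 = 11100010 → 3-byte char (#2). Advance 3.
Byte at offset 7: 0xF2 = 11110010 → 4-byte char (#3). Advance 4.
Byte at offset 11: 0xE2 = 11100010 → 3-byte char (#4). Advance 3.
Byte at offset 14: 0xF2 = 11110010 → 4-byte char (#5). Advance 4.
Byte at offset 18: 0xED = 11101101 → 3-byte char (#6). Advance 3.
Byte at offset 21: 0xE3 = 11100011 → 3-byte char (#7). Advance 3.
Byte at offset 24: 0xF1 = 11110001 → 4-byte char (#8). Advance 4.
Byte at offset 28: 0xF0 = 11110000 → 4-byte char (#9). Advance 4.
Byte at offset 32: 0xDF = 11011111 → 2-byte char (#10). Advance 2.
Byte at offset 34: 0xE5 = 11100101 → 3-byte char (#11). Advance 3.
Byte at offset 37: 0xE1 = 11100001 → 3-byte char (#12). Advance 3.
Reached end at offset 40 after 12 code points.

12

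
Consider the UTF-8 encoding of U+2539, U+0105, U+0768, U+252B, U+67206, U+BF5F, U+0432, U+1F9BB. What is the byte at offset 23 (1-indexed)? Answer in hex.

0xBB

1-indexed offset 23 is 0-indexed offset 22.
U+2539 → 3-byte form E2 94 B9 at offsets 0–2.
U+0105 → 2-byte form C4 85 at offsets 3–4.
U+0768 → 2-byte form DD A8 at offsets 5–6.
U+252B → 3-byte form E2 94 AB at offsets 7–9.
U+67206 → 4-byte form F1 A7 88 86 at offsets 10–13.
U+BF5F → 3-byte form EB BD 9F at offsets 14–16.
U+0432 → 2-byte form D0 B2 at offsets 17–18.
U+1F9BB → 4-byte form F0 9F A6 BB at offsets 19–22.
Offset 22 falls in char 8's range; it's byte 4 of F0 9F A6 BB = 0xBB.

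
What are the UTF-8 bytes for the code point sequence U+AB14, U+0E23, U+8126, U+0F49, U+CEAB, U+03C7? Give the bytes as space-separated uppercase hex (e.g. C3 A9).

EA AC 94 E0 B8 A3 E8 84 A6 E0 BD 89 EC BA AB CF 87

U+AB14: 3-byte form → EA AC 94.
U+0E23: 3-byte form → E0 B8 A3.
U+8126: 3-byte form → E8 84 A6.
U+0F49: 3-byte form → E0 BD 89.
U+CEAB: 3-byte form → EC BA AB.
U+03C7: 2-byte form → CF 87.
Concatenated (17 bytes): EA AC 94 E0 B8 A3 E8 84 A6 E0 BD 89 EC BA AB CF 87.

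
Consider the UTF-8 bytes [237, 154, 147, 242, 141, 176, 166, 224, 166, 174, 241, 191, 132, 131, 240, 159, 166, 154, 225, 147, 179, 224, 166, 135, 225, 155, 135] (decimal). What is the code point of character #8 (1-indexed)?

U+16C7

Offset 0: leading byte 0xED = 11101101 → 3-byte char #1 = ED 9A 93.
Offset 3: leading byte 0xF2 = 11110010 → 4-byte char #2 = F2 8D B0 A6.
Offset 7: leading byte 0xE0 = 11100000 → 3-byte char #3 = E0 A6 AE.
Offset 10: leading byte 0xF1 = 11110001 → 4-byte char #4 = F1 BF 84 83.
Offset 14: leading byte 0xF0 = 11110000 → 4-byte char #5 = F0 9F A6 9A.
Offset 18: leading byte 0xE1 = 11100001 → 3-byte char #6 = E1 93 B3.
Offset 21: leading byte 0xE0 = 11100000 → 3-byte char #7 = E0 A6 87.
Offset 24: leading byte 0xE1 = 11100001 → 3-byte char #8 = E1 9B 87.
Leading byte 0xE1 = 11100001 matches 1110xxxx → 3-byte sequence.
Byte 1: 0xE1 = 11100001, payload 0001 (4 bits).
Byte 2: 0x9B = 10011011 (10xxxxxx ✓), payload 011011.
Byte 3: 0x87 = 10000111 (10xxxxxx ✓), payload 000111.
Concatenate: 0001011011000111 = 0x16C7 (16 bits → U+16C7).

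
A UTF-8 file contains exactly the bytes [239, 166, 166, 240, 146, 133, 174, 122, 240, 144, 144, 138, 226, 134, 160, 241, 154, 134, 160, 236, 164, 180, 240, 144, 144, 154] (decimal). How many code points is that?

8

Byte at offset 0: 0xEF = 11101111 → 3-byte char (#1). Advance 3.
Byte at offset 3: 0xF0 = 11110000 → 4-byte char (#2). Advance 4.
Byte at offset 7: 0x7A = 01111010 → 1-byte char (#3). Advance 1.
Byte at offset 8: 0xF0 = 11110000 → 4-byte char (#4). Advance 4.
Byte at offset 12: 0xE2 = 11100010 → 3-byte char (#5). Advance 3.
Byte at offset 15: 0xF1 = 11110001 → 4-byte char (#6). Advance 4.
Byte at offset 19: 0xEC = 11101100 → 3-byte char (#7). Advance 3.
Byte at offset 22: 0xF0 = 11110000 → 4-byte char (#8). Advance 4.
Reached end at offset 26 after 8 code points.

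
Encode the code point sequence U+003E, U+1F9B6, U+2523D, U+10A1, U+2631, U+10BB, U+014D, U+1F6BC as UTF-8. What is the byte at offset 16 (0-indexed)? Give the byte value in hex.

U+003E → 1-byte form 3E at offsets 0–0.
U+1F9B6 → 4-byte form F0 9F A6 B6 at offsets 1–4.
U+2523D → 4-byte form F0 A5 88 BD at offsets 5–8.
U+10A1 → 3-byte form E1 82 A1 at offsets 9–11.
U+2631 → 3-byte form E2 98 B1 at offsets 12–14.
U+10BB → 3-byte form E1 82 BB at offsets 15–17.
Offset 16 falls in char 6's range; it's byte 2 of E1 82 BB = 0x82.

0x82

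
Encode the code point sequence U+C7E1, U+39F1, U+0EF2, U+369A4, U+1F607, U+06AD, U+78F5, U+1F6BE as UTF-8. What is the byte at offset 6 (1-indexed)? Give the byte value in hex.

1-indexed offset 6 is 0-indexed offset 5.
U+C7E1 → 3-byte form EC 9F A1 at offsets 0–2.
U+39F1 → 3-byte form E3 A7 B1 at offsets 3–5.
Offset 5 falls in char 2's range; it's byte 3 of E3 A7 B1 = 0xB1.

0xB1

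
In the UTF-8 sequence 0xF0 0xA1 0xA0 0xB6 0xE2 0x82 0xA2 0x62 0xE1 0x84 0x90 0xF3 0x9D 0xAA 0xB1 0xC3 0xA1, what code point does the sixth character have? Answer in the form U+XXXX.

U+00E1

Offset 0: leading byte 0xF0 = 11110000 → 4-byte char #1 = F0 A1 A0 B6.
Offset 4: leading byte 0xE2 = 11100010 → 3-byte char #2 = E2 82 A2.
Offset 7: leading byte 0x62 = 01100010 → 1-byte char #3 = 62.
Offset 8: leading byte 0xE1 = 11100001 → 3-byte char #4 = E1 84 90.
Offset 11: leading byte 0xF3 = 11110011 → 4-byte char #5 = F3 9D AA B1.
Offset 15: leading byte 0xC3 = 11000011 → 2-byte char #6 = C3 A1.
Leading byte 0xC3 = 11000011 matches 110xxxxx → 2-byte sequence.
Byte 1: 0xC3 = 11000011, payload 00011 (5 bits).
Byte 2: 0xA1 = 10100001 (10xxxxxx ✓), payload 100001.
Concatenate: 00011100001 = 0xE1 (11 bits → U+00E1).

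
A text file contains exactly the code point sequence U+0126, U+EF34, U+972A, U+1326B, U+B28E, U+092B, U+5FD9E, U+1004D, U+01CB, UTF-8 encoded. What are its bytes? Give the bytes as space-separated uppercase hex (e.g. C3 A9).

U+0126: 2-byte form → C4 A6.
U+EF34: 3-byte form → EE BC B4.
U+972A: 3-byte form → E9 9C AA.
U+1326B: 4-byte form → F0 93 89 AB.
U+B28E: 3-byte form → EB 8A 8E.
U+092B: 3-byte form → E0 A4 AB.
U+5FD9E: 4-byte form → F1 9F B6 9E.
U+1004D: 4-byte form → F0 90 81 8D.
U+01CB: 2-byte form → C7 8B.
Concatenated (28 bytes): C4 A6 EE BC B4 E9 9C AA F0 93 89 AB EB 8A 8E E0 A4 AB F1 9F B6 9E F0 90 81 8D C7 8B.

C4 A6 EE BC B4 E9 9C AA F0 93 89 AB EB 8A 8E E0 A4 AB F1 9F B6 9E F0 90 81 8D C7 8B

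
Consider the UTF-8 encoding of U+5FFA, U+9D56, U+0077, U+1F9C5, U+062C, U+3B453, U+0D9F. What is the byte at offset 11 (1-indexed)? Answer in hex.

0x85

1-indexed offset 11 is 0-indexed offset 10.
U+5FFA → 3-byte form E5 BF BA at offsets 0–2.
U+9D56 → 3-byte form E9 B5 96 at offsets 3–5.
U+0077 → 1-byte form 77 at offsets 6–6.
U+1F9C5 → 4-byte form F0 9F A7 85 at offsets 7–10.
Offset 10 falls in char 4's range; it's byte 4 of F0 9F A7 85 = 0x85.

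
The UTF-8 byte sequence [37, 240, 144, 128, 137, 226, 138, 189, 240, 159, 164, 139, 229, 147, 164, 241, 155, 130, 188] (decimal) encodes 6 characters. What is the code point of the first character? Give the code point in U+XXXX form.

U+0025

Offset 0: leading byte 0x25 = 00100101 → 1-byte char #1 = 25.
Leading byte 0x25 = 00100101 matches 0xxxxxxx → 1-byte sequence.
Byte 1: 0x25 = 00100101, payload 0100101 (7 bits).
Concatenate: 0100101 = 0x25 (7 bits → U+0025).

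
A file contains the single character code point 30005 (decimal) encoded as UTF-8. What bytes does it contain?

U+7535 = 0x7535 = 30005 decimal. In range U+0800–U+FFFF → 3-byte form: 1110xxxx 10xxxxxx 10xxxxxx.
Binary (16 bits): 0111010100110101.
Split 4+6+6: 0111 | 010100 | 110101.
Byte 1: 11100111 = 0xE7.
Byte 2: 10010100 = 0x94.
Byte 3: 10110101 = 0xB5.

E7 94 B5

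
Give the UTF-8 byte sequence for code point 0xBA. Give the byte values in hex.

U+00BA = 0xBA = 186 decimal. In range U+0080–U+07FF → 2-byte form: 110xxxxx 10xxxxxx.
Binary (11 bits): 00010111010.
Split 5+6: 00010 | 111010.
Byte 1: 11000010 = 0xC2.
Byte 2: 10111010 = 0xBA.

C2 BA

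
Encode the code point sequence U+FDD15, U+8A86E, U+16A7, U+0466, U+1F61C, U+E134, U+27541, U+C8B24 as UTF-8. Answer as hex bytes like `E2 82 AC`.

U+FDD15: 4-byte form → F3 BD B4 95.
U+8A86E: 4-byte form → F2 8A A1 AE.
U+16A7: 3-byte form → E1 9A A7.
U+0466: 2-byte form → D1 A6.
U+1F61C: 4-byte form → F0 9F 98 9C.
U+E134: 3-byte form → EE 84 B4.
U+27541: 4-byte form → F0 A7 95 81.
U+C8B24: 4-byte form → F3 88 AC A4.
Concatenated (28 bytes): F3 BD B4 95 F2 8A A1 AE E1 9A A7 D1 A6 F0 9F 98 9C EE 84 B4 F0 A7 95 81 F3 88 AC A4.

F3 BD B4 95 F2 8A A1 AE E1 9A A7 D1 A6 F0 9F 98 9C EE 84 B4 F0 A7 95 81 F3 88 AC A4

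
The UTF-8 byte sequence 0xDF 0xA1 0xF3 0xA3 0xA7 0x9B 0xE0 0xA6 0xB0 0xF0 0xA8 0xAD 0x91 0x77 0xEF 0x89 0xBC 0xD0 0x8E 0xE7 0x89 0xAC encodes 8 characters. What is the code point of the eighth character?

Offset 0: leading byte 0xDF = 11011111 → 2-byte char #1 = DF A1.
Offset 2: leading byte 0xF3 = 11110011 → 4-byte char #2 = F3 A3 A7 9B.
Offset 6: leading byte 0xE0 = 11100000 → 3-byte char #3 = E0 A6 B0.
Offset 9: leading byte 0xF0 = 11110000 → 4-byte char #4 = F0 A8 AD 91.
Offset 13: leading byte 0x77 = 01110111 → 1-byte char #5 = 77.
Offset 14: leading byte 0xEF = 11101111 → 3-byte char #6 = EF 89 BC.
Offset 17: leading byte 0xD0 = 11010000 → 2-byte char #7 = D0 8E.
Offset 19: leading byte 0xE7 = 11100111 → 3-byte char #8 = E7 89 AC.
Leading byte 0xE7 = 11100111 matches 1110xxxx → 3-byte sequence.
Byte 1: 0xE7 = 11100111, payload 0111 (4 bits).
Byte 2: 0x89 = 10001001 (10xxxxxx ✓), payload 001001.
Byte 3: 0xAC = 10101100 (10xxxxxx ✓), payload 101100.
Concatenate: 0111001001101100 = 0x726C (16 bits → U+726C).

U+726C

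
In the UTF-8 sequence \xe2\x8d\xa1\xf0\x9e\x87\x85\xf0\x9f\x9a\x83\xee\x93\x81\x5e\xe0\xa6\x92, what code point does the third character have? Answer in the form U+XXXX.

U+1F683

Offset 0: leading byte 0xE2 = 11100010 → 3-byte char #1 = E2 8D A1.
Offset 3: leading byte 0xF0 = 11110000 → 4-byte char #2 = F0 9E 87 85.
Offset 7: leading byte 0xF0 = 11110000 → 4-byte char #3 = F0 9F 9A 83.
Leading byte 0xF0 = 11110000 matches 11110xxx → 4-byte sequence.
Byte 1: 0xF0 = 11110000, payload 000 (3 bits).
Byte 2: 0x9F = 10011111 (10xxxxxx ✓), payload 011111.
Byte 3: 0x9A = 10011010 (10xxxxxx ✓), payload 011010.
Byte 4: 0x83 = 10000011 (10xxxxxx ✓), payload 000011.
Concatenate: 000011111011010000011 = 0x1F683 (21 bits → U+1F683).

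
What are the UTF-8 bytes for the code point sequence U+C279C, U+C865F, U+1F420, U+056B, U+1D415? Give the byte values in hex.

F3 82 9E 9C F3 88 99 9F F0 9F 90 A0 D5 AB F0 9D 90 95

U+C279C: 4-byte form → F3 82 9E 9C.
U+C865F: 4-byte form → F3 88 99 9F.
U+1F420: 4-byte form → F0 9F 90 A0.
U+056B: 2-byte form → D5 AB.
U+1D415: 4-byte form → F0 9D 90 95.
Concatenated (18 bytes): F3 82 9E 9C F3 88 99 9F F0 9F 90 A0 D5 AB F0 9D 90 95.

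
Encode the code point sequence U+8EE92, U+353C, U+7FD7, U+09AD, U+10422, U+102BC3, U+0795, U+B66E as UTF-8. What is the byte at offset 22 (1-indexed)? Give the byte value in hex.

0xDE

1-indexed offset 22 is 0-indexed offset 21.
U+8EE92 → 4-byte form F2 8E BA 92 at offsets 0–3.
U+353C → 3-byte form E3 94 BC at offsets 4–6.
U+7FD7 → 3-byte form E7 BF 97 at offsets 7–9.
U+09AD → 3-byte form E0 A6 AD at offsets 10–12.
U+10422 → 4-byte form F0 90 90 A2 at offsets 13–16.
U+102BC3 → 4-byte form F4 82 AF 83 at offsets 17–20.
U+0795 → 2-byte form DE 95 at offsets 21–22.
Offset 21 falls in char 7's range; it's byte 1 of DE 95 = 0xDE.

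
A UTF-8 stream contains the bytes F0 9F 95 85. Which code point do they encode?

U+1F545

Leading byte 0xF0 = 11110000 matches 11110xxx → 4-byte sequence.
Byte 1: 0xF0 = 11110000, payload 000 (3 bits).
Byte 2: 0x9F = 10011111 (10xxxxxx ✓), payload 011111.
Byte 3: 0x95 = 10010101 (10xxxxxx ✓), payload 010101.
Byte 4: 0x85 = 10000101 (10xxxxxx ✓), payload 000101.
Concatenate: 000011111010101000101 = 0x1F545 (21 bits → U+1F545).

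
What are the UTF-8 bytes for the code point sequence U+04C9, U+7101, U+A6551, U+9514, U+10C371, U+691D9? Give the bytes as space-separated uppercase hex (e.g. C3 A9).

D3 89 E7 84 81 F2 A6 95 91 E9 94 94 F4 8C 8D B1 F1 A9 87 99

U+04C9: 2-byte form → D3 89.
U+7101: 3-byte form → E7 84 81.
U+A6551: 4-byte form → F2 A6 95 91.
U+9514: 3-byte form → E9 94 94.
U+10C371: 4-byte form → F4 8C 8D B1.
U+691D9: 4-byte form → F1 A9 87 99.
Concatenated (20 bytes): D3 89 E7 84 81 F2 A6 95 91 E9 94 94 F4 8C 8D B1 F1 A9 87 99.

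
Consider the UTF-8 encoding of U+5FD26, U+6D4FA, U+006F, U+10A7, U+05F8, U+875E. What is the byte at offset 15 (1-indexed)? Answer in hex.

1-indexed offset 15 is 0-indexed offset 14.
U+5FD26 → 4-byte form F1 9F B4 A6 at offsets 0–3.
U+6D4FA → 4-byte form F1 AD 93 BA at offsets 4–7.
U+006F → 1-byte form 6F at offsets 8–8.
U+10A7 → 3-byte form E1 82 A7 at offsets 9–11.
U+05F8 → 2-byte form D7 B8 at offsets 12–13.
U+875E → 3-byte form E8 9D 9E at offsets 14–16.
Offset 14 falls in char 6's range; it's byte 1 of E8 9D 9E = 0xE8.

0xE8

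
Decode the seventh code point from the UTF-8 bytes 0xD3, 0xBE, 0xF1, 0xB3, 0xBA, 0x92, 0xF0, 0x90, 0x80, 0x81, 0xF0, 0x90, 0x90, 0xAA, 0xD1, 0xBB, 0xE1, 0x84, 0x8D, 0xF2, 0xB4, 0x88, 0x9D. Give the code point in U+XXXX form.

Offset 0: leading byte 0xD3 = 11010011 → 2-byte char #1 = D3 BE.
Offset 2: leading byte 0xF1 = 11110001 → 4-byte char #2 = F1 B3 BA 92.
Offset 6: leading byte 0xF0 = 11110000 → 4-byte char #3 = F0 90 80 81.
Offset 10: leading byte 0xF0 = 11110000 → 4-byte char #4 = F0 90 90 AA.
Offset 14: leading byte 0xD1 = 11010001 → 2-byte char #5 = D1 BB.
Offset 16: leading byte 0xE1 = 11100001 → 3-byte char #6 = E1 84 8D.
Offset 19: leading byte 0xF2 = 11110010 → 4-byte char #7 = F2 B4 88 9D.
Leading byte 0xF2 = 11110010 matches 11110xxx → 4-byte sequence.
Byte 1: 0xF2 = 11110010, payload 010 (3 bits).
Byte 2: 0xB4 = 10110100 (10xxxxxx ✓), payload 110100.
Byte 3: 0x88 = 10001000 (10xxxxxx ✓), payload 001000.
Byte 4: 0x9D = 10011101 (10xxxxxx ✓), payload 011101.
Concatenate: 010110100001000011101 = 0xB421D (21 bits → U+B421D).

U+B421D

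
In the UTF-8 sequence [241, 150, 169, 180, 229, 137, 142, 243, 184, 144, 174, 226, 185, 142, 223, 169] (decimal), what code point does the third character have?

U+F842E

Offset 0: leading byte 0xF1 = 11110001 → 4-byte char #1 = F1 96 A9 B4.
Offset 4: leading byte 0xE5 = 11100101 → 3-byte char #2 = E5 89 8E.
Offset 7: leading byte 0xF3 = 11110011 → 4-byte char #3 = F3 B8 90 AE.
Leading byte 0xF3 = 11110011 matches 11110xxx → 4-byte sequence.
Byte 1: 0xF3 = 11110011, payload 011 (3 bits).
Byte 2: 0xB8 = 10111000 (10xxxxxx ✓), payload 111000.
Byte 3: 0x90 = 10010000 (10xxxxxx ✓), payload 010000.
Byte 4: 0xAE = 10101110 (10xxxxxx ✓), payload 101110.
Concatenate: 011111000010000101110 = 0xF842E (21 bits → U+F842E).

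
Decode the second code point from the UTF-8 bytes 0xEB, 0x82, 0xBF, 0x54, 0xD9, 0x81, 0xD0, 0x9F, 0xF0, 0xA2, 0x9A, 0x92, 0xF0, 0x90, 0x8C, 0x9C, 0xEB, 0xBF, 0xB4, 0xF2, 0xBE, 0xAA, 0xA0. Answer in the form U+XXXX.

U+0054

Offset 0: leading byte 0xEB = 11101011 → 3-byte char #1 = EB 82 BF.
Offset 3: leading byte 0x54 = 01010100 → 1-byte char #2 = 54.
Leading byte 0x54 = 01010100 matches 0xxxxxxx → 1-byte sequence.
Byte 1: 0x54 = 01010100, payload 1010100 (7 bits).
Concatenate: 1010100 = 0x54 (7 bits → U+0054).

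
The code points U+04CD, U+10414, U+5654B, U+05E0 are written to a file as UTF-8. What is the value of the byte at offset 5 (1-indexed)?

1-indexed offset 5 is 0-indexed offset 4.
U+04CD → 2-byte form D3 8D at offsets 0–1.
U+10414 → 4-byte form F0 90 90 94 at offsets 2–5.
Offset 4 falls in char 2's range; it's byte 3 of F0 90 90 94 = 0x90.

0x90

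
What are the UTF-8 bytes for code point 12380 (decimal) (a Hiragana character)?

E3 81 9C

U+305C = 0x305C = 12380 decimal. In range U+0800–U+FFFF → 3-byte form: 1110xxxx 10xxxxxx 10xxxxxx.
Binary (16 bits): 0011000001011100.
Split 4+6+6: 0011 | 000001 | 011100.
Byte 1: 11100011 = 0xE3.
Byte 2: 10000001 = 0x81.
Byte 3: 10011100 = 0x9C.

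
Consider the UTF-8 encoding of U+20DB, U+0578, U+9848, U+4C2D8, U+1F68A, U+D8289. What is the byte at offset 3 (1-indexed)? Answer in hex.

0x9B

1-indexed offset 3 is 0-indexed offset 2.
U+20DB → 3-byte form E2 83 9B at offsets 0–2.
Offset 2 falls in char 1's range; it's byte 3 of E2 83 9B = 0x9B.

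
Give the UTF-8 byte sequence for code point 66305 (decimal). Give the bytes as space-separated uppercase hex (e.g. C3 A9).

U+10301 = 0x10301 = 66305 decimal. In range U+10000–U+10FFFF → 4-byte form: 11110xxx 10xxxxxx 10xxxxxx 10xxxxxx.
Binary (21 bits): 000010000001100000001.
Split 3+6+6+6: 000 | 010000 | 001100 | 000001.
Byte 1: 11110000 = 0xF0.
Byte 2: 10010000 = 0x90.
Byte 3: 10001100 = 0x8C.
Byte 4: 10000001 = 0x81.

F0 90 8C 81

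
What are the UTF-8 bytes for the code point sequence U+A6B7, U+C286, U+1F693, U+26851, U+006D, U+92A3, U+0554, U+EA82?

U+A6B7: 3-byte form → EA 9A B7.
U+C286: 3-byte form → EC 8A 86.
U+1F693: 4-byte form → F0 9F 9A 93.
U+26851: 4-byte form → F0 A6 A1 91.
U+006D: 1-byte form → 6D.
U+92A3: 3-byte form → E9 8A A3.
U+0554: 2-byte form → D5 94.
U+EA82: 3-byte form → EE AA 82.
Concatenated (23 bytes): EA 9A B7 EC 8A 86 F0 9F 9A 93 F0 A6 A1 91 6D E9 8A A3 D5 94 EE AA 82.

EA 9A B7 EC 8A 86 F0 9F 9A 93 F0 A6 A1 91 6D E9 8A A3 D5 94 EE AA 82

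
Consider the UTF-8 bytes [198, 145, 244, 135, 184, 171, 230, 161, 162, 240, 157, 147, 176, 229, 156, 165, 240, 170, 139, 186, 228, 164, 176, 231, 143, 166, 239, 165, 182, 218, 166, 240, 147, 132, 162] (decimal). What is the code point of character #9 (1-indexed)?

U+F976

Offset 0: leading byte 0xC6 = 11000110 → 2-byte char #1 = C6 91.
Offset 2: leading byte 0xF4 = 11110100 → 4-byte char #2 = F4 87 B8 AB.
Offset 6: leading byte 0xE6 = 11100110 → 3-byte char #3 = E6 A1 A2.
Offset 9: leading byte 0xF0 = 11110000 → 4-byte char #4 = F0 9D 93 B0.
Offset 13: leading byte 0xE5 = 11100101 → 3-byte char #5 = E5 9C A5.
Offset 16: leading byte 0xF0 = 11110000 → 4-byte char #6 = F0 AA 8B BA.
Offset 20: leading byte 0xE4 = 11100100 → 3-byte char #7 = E4 A4 B0.
Offset 23: leading byte 0xE7 = 11100111 → 3-byte char #8 = E7 8F A6.
Offset 26: leading byte 0xEF = 11101111 → 3-byte char #9 = EF A5 B6.
Leading byte 0xEF = 11101111 matches 1110xxxx → 3-byte sequence.
Byte 1: 0xEF = 11101111, payload 1111 (4 bits).
Byte 2: 0xA5 = 10100101 (10xxxxxx ✓), payload 100101.
Byte 3: 0xB6 = 10110110 (10xxxxxx ✓), payload 110110.
Concatenate: 1111100101110110 = 0xF976 (16 bits → U+F976).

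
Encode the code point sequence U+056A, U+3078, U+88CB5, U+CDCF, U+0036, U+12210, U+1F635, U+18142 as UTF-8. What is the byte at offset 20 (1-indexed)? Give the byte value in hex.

1-indexed offset 20 is 0-indexed offset 19.
U+056A → 2-byte form D5 AA at offsets 0–1.
U+3078 → 3-byte form E3 81 B8 at offsets 2–4.
U+88CB5 → 4-byte form F2 88 B2 B5 at offsets 5–8.
U+CDCF → 3-byte form EC B7 8F at offsets 9–11.
U+0036 → 1-byte form 36 at offsets 12–12.
U+12210 → 4-byte form F0 92 88 90 at offsets 13–16.
U+1F635 → 4-byte form F0 9F 98 B5 at offsets 17–20.
Offset 19 falls in char 7's range; it's byte 3 of F0 9F 98 B5 = 0x98.

0x98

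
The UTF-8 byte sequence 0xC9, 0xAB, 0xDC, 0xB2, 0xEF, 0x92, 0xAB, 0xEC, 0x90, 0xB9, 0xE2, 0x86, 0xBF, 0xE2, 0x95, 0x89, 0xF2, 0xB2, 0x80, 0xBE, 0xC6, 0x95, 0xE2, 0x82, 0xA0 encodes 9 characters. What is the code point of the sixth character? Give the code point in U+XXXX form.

U+2549

Offset 0: leading byte 0xC9 = 11001001 → 2-byte char #1 = C9 AB.
Offset 2: leading byte 0xDC = 11011100 → 2-byte char #2 = DC B2.
Offset 4: leading byte 0xEF = 11101111 → 3-byte char #3 = EF 92 AB.
Offset 7: leading byte 0xEC = 11101100 → 3-byte char #4 = EC 90 B9.
Offset 10: leading byte 0xE2 = 11100010 → 3-byte char #5 = E2 86 BF.
Offset 13: leading byte 0xE2 = 11100010 → 3-byte char #6 = E2 95 89.
Leading byte 0xE2 = 11100010 matches 1110xxxx → 3-byte sequence.
Byte 1: 0xE2 = 11100010, payload 0010 (4 bits).
Byte 2: 0x95 = 10010101 (10xxxxxx ✓), payload 010101.
Byte 3: 0x89 = 10001001 (10xxxxxx ✓), payload 001001.
Concatenate: 0010010101001001 = 0x2549 (16 bits → U+2549).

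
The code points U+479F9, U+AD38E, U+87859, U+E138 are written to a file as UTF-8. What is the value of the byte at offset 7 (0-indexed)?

0x8E

U+479F9 → 4-byte form F1 87 A7 B9 at offsets 0–3.
U+AD38E → 4-byte form F2 AD 8E 8E at offsets 4–7.
Offset 7 falls in char 2's range; it's byte 4 of F2 AD 8E 8E = 0x8E.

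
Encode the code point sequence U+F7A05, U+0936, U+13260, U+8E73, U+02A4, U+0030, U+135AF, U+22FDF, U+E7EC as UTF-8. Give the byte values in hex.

U+F7A05: 4-byte form → F3 B7 A8 85.
U+0936: 3-byte form → E0 A4 B6.
U+13260: 4-byte form → F0 93 89 A0.
U+8E73: 3-byte form → E8 B9 B3.
U+02A4: 2-byte form → CA A4.
U+0030: 1-byte form → 30.
U+135AF: 4-byte form → F0 93 96 AF.
U+22FDF: 4-byte form → F0 A2 BF 9F.
U+E7EC: 3-byte form → EE 9F AC.
Concatenated (28 bytes): F3 B7 A8 85 E0 A4 B6 F0 93 89 A0 E8 B9 B3 CA A4 30 F0 93 96 AF F0 A2 BF 9F EE 9F AC.

F3 B7 A8 85 E0 A4 B6 F0 93 89 A0 E8 B9 B3 CA A4 30 F0 93 96 AF F0 A2 BF 9F EE 9F AC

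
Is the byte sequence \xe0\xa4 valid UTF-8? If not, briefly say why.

Leading byte 0xE0 = 11100000 → 3-byte form, but only 2 bytes are present.

invalid (sequence truncated)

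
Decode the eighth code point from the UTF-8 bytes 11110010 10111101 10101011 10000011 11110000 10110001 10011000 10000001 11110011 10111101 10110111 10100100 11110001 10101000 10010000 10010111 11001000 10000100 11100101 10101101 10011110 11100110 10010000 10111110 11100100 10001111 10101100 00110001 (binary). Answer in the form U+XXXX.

Offset 0: leading byte 0xF2 = 11110010 → 4-byte char #1 = F2 BD AB 83.
Offset 4: leading byte 0xF0 = 11110000 → 4-byte char #2 = F0 B1 98 81.
Offset 8: leading byte 0xF3 = 11110011 → 4-byte char #3 = F3 BD B7 A4.
Offset 12: leading byte 0xF1 = 11110001 → 4-byte char #4 = F1 A8 90 97.
Offset 16: leading byte 0xC8 = 11001000 → 2-byte char #5 = C8 84.
Offset 18: leading byte 0xE5 = 11100101 → 3-byte char #6 = E5 AD 9E.
Offset 21: leading byte 0xE6 = 11100110 → 3-byte char #7 = E6 90 BE.
Offset 24: leading byte 0xE4 = 11100100 → 3-byte char #8 = E4 8F AC.
Leading byte 0xE4 = 11100100 matches 1110xxxx → 3-byte sequence.
Byte 1: 0xE4 = 11100100, payload 0100 (4 bits).
Byte 2: 0x8F = 10001111 (10xxxxxx ✓), payload 001111.
Byte 3: 0xAC = 10101100 (10xxxxxx ✓), payload 101100.
Concatenate: 0100001111101100 = 0x43EC (16 bits → U+43EC).

U+43EC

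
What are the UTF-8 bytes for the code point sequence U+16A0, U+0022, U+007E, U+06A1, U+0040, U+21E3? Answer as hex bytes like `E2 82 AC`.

E1 9A A0 22 7E DA A1 40 E2 87 A3

U+16A0: 3-byte form → E1 9A A0.
U+0022: 1-byte form → 22.
U+007E: 1-byte form → 7E.
U+06A1: 2-byte form → DA A1.
U+0040: 1-byte form → 40.
U+21E3: 3-byte form → E2 87 A3.
Concatenated (11 bytes): E1 9A A0 22 7E DA A1 40 E2 87 A3.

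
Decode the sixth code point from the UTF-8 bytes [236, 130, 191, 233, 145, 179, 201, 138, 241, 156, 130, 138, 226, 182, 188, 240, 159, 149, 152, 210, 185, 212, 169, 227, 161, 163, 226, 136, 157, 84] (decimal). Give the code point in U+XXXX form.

U+1F558

Offset 0: leading byte 0xEC = 11101100 → 3-byte char #1 = EC 82 BF.
Offset 3: leading byte 0xE9 = 11101001 → 3-byte char #2 = E9 91 B3.
Offset 6: leading byte 0xC9 = 11001001 → 2-byte char #3 = C9 8A.
Offset 8: leading byte 0xF1 = 11110001 → 4-byte char #4 = F1 9C 82 8A.
Offset 12: leading byte 0xE2 = 11100010 → 3-byte char #5 = E2 B6 BC.
Offset 15: leading byte 0xF0 = 11110000 → 4-byte char #6 = F0 9F 95 98.
Leading byte 0xF0 = 11110000 matches 11110xxx → 4-byte sequence.
Byte 1: 0xF0 = 11110000, payload 000 (3 bits).
Byte 2: 0x9F = 10011111 (10xxxxxx ✓), payload 011111.
Byte 3: 0x95 = 10010101 (10xxxxxx ✓), payload 010101.
Byte 4: 0x98 = 10011000 (10xxxxxx ✓), payload 011000.
Concatenate: 000011111010101011000 = 0x1F558 (21 bits → U+1F558).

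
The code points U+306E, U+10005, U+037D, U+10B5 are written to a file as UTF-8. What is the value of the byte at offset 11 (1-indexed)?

0x82

1-indexed offset 11 is 0-indexed offset 10.
U+306E → 3-byte form E3 81 AE at offsets 0–2.
U+10005 → 4-byte form F0 90 80 85 at offsets 3–6.
U+037D → 2-byte form CD BD at offsets 7–8.
U+10B5 → 3-byte form E1 82 B5 at offsets 9–11.
Offset 10 falls in char 4's range; it's byte 2 of E1 82 B5 = 0x82.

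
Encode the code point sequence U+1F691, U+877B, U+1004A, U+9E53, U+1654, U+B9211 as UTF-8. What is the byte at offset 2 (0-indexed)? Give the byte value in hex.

U+1F691 → 4-byte form F0 9F 9A 91 at offsets 0–3.
Offset 2 falls in char 1's range; it's byte 3 of F0 9F 9A 91 = 0x9A.

0x9A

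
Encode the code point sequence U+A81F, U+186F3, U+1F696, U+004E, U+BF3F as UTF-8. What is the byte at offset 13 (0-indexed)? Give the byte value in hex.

U+A81F → 3-byte form EA A0 9F at offsets 0–2.
U+186F3 → 4-byte form F0 98 9B B3 at offsets 3–6.
U+1F696 → 4-byte form F0 9F 9A 96 at offsets 7–10.
U+004E → 1-byte form 4E at offsets 11–11.
U+BF3F → 3-byte form EB BC BF at offsets 12–14.
Offset 13 falls in char 5's range; it's byte 2 of EB BC BF = 0xBC.

0xBC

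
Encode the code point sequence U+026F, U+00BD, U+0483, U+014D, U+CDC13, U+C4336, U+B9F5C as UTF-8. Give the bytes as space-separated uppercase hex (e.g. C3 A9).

U+026F: 2-byte form → C9 AF.
U+00BD: 2-byte form → C2 BD.
U+0483: 2-byte form → D2 83.
U+014D: 2-byte form → C5 8D.
U+CDC13: 4-byte form → F3 8D B0 93.
U+C4336: 4-byte form → F3 84 8C B6.
U+B9F5C: 4-byte form → F2 B9 BD 9C.
Concatenated (20 bytes): C9 AF C2 BD D2 83 C5 8D F3 8D B0 93 F3 84 8C B6 F2 B9 BD 9C.

C9 AF C2 BD D2 83 C5 8D F3 8D B0 93 F3 84 8C B6 F2 B9 BD 9C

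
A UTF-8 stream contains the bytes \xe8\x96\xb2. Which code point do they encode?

Leading byte 0xE8 = 11101000 matches 1110xxxx → 3-byte sequence.
Byte 1: 0xE8 = 11101000, payload 1000 (4 bits).
Byte 2: 0x96 = 10010110 (10xxxxxx ✓), payload 010110.
Byte 3: 0xB2 = 10110010 (10xxxxxx ✓), payload 110010.
Concatenate: 1000010110110010 = 0x85B2 (16 bits → U+85B2).

U+85B2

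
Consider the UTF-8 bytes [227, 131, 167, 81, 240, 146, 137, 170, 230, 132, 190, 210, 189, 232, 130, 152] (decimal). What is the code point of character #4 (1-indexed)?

Offset 0: leading byte 0xE3 = 11100011 → 3-byte char #1 = E3 83 A7.
Offset 3: leading byte 0x51 = 01010001 → 1-byte char #2 = 51.
Offset 4: leading byte 0xF0 = 11110000 → 4-byte char #3 = F0 92 89 AA.
Offset 8: leading byte 0xE6 = 11100110 → 3-byte char #4 = E6 84 BE.
Leading byte 0xE6 = 11100110 matches 1110xxxx → 3-byte sequence.
Byte 1: 0xE6 = 11100110, payload 0110 (4 bits).
Byte 2: 0x84 = 10000100 (10xxxxxx ✓), payload 000100.
Byte 3: 0xBE = 10111110 (10xxxxxx ✓), payload 111110.
Concatenate: 0110000100111110 = 0x613E (16 bits → U+613E).

U+613E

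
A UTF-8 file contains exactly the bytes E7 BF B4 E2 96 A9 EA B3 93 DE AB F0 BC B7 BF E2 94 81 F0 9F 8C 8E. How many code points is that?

7

Byte at offset 0: 0xE7 = 11100111 → 3-byte char (#1). Advance 3.
Byte at offset 3: 0xE2 = 11100010 → 3-byte char (#2). Advance 3.
Byte at offset 6: 0xEA = 11101010 → 3-byte char (#3). Advance 3.
Byte at offset 9: 0xDE = 11011110 → 2-byte char (#4). Advance 2.
Byte at offset 11: 0xF0 = 11110000 → 4-byte char (#5). Advance 4.
Byte at offset 15: 0xE2 = 11100010 → 3-byte char (#6). Advance 3.
Byte at offset 18: 0xF0 = 11110000 → 4-byte char (#7). Advance 4.
Reached end at offset 22 after 7 code points.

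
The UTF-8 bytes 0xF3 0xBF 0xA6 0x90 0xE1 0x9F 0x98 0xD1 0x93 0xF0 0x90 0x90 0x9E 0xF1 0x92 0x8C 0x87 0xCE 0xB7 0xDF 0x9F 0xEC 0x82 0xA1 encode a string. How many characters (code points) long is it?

8

Byte at offset 0: 0xF3 = 11110011 → 4-byte char (#1). Advance 4.
Byte at offset 4: 0xE1 = 11100001 → 3-byte char (#2). Advance 3.
Byte at offset 7: 0xD1 = 11010001 → 2-byte char (#3). Advance 2.
Byte at offset 9: 0xF0 = 11110000 → 4-byte char (#4). Advance 4.
Byte at offset 13: 0xF1 = 11110001 → 4-byte char (#5). Advance 4.
Byte at offset 17: 0xCE = 11001110 → 2-byte char (#6). Advance 2.
Byte at offset 19: 0xDF = 11011111 → 2-byte char (#7). Advance 2.
Byte at offset 21: 0xEC = 11101100 → 3-byte char (#8). Advance 3.
Reached end at offset 24 after 8 code points.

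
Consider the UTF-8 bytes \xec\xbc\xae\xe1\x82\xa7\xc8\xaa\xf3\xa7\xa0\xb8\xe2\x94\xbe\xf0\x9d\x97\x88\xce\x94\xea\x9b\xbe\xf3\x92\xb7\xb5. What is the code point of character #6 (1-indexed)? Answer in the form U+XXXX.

Offset 0: leading byte 0xEC = 11101100 → 3-byte char #1 = EC BC AE.
Offset 3: leading byte 0xE1 = 11100001 → 3-byte char #2 = E1 82 A7.
Offset 6: leading byte 0xC8 = 11001000 → 2-byte char #3 = C8 AA.
Offset 8: leading byte 0xF3 = 11110011 → 4-byte char #4 = F3 A7 A0 B8.
Offset 12: leading byte 0xE2 = 11100010 → 3-byte char #5 = E2 94 BE.
Offset 15: leading byte 0xF0 = 11110000 → 4-byte char #6 = F0 9D 97 88.
Leading byte 0xF0 = 11110000 matches 11110xxx → 4-byte sequence.
Byte 1: 0xF0 = 11110000, payload 000 (3 bits).
Byte 2: 0x9D = 10011101 (10xxxxxx ✓), payload 011101.
Byte 3: 0x97 = 10010111 (10xxxxxx ✓), payload 010111.
Byte 4: 0x88 = 10001000 (10xxxxxx ✓), payload 001000.
Concatenate: 000011101010111001000 = 0x1D5C8 (21 bits → U+1D5C8).

U+1D5C8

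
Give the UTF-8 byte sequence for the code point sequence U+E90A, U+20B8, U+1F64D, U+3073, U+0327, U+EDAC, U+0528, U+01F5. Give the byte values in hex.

EE A4 8A E2 82 B8 F0 9F 99 8D E3 81 B3 CC A7 EE B6 AC D4 A8 C7 B5

U+E90A: 3-byte form → EE A4 8A.
U+20B8: 3-byte form → E2 82 B8.
U+1F64D: 4-byte form → F0 9F 99 8D.
U+3073: 3-byte form → E3 81 B3.
U+0327: 2-byte form → CC A7.
U+EDAC: 3-byte form → EE B6 AC.
U+0528: 2-byte form → D4 A8.
U+01F5: 2-byte form → C7 B5.
Concatenated (22 bytes): EE A4 8A E2 82 B8 F0 9F 99 8D E3 81 B3 CC A7 EE B6 AC D4 A8 C7 B5.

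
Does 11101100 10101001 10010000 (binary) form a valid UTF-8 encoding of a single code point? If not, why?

valid

Leading byte 0xEC = 11101100 → 3-byte form.
Continuation bytes 0xA9=10101001, 0x90=10010000 all match 10xxxxxx.
Decoded value 0xCA50 is ≥ 0x800 (shortest form) and not a surrogate.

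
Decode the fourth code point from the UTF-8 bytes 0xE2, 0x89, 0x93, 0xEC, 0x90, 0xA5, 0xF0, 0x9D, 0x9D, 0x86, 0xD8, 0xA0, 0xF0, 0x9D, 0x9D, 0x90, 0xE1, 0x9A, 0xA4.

U+0620

Offset 0: leading byte 0xE2 = 11100010 → 3-byte char #1 = E2 89 93.
Offset 3: leading byte 0xEC = 11101100 → 3-byte char #2 = EC 90 A5.
Offset 6: leading byte 0xF0 = 11110000 → 4-byte char #3 = F0 9D 9D 86.
Offset 10: leading byte 0xD8 = 11011000 → 2-byte char #4 = D8 A0.
Leading byte 0xD8 = 11011000 matches 110xxxxx → 2-byte sequence.
Byte 1: 0xD8 = 11011000, payload 11000 (5 bits).
Byte 2: 0xA0 = 10100000 (10xxxxxx ✓), payload 100000.
Concatenate: 11000100000 = 0x620 (11 bits → U+0620).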